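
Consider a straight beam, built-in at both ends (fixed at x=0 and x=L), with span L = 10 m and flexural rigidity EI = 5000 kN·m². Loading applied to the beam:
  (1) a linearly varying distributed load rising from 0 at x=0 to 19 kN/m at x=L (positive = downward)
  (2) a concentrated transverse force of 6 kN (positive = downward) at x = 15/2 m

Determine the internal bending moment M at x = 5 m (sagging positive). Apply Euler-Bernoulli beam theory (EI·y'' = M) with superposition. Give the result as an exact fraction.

M(5) = 995/24 kN·m

Load 1 — triangular load w₀=19 kN/m (0→w₀ over full span):
  M_1 = 3w₀Lx/20 - w₀L²/30 - w₀x³/(6L) = 3·19·10·5/20 - 19·10²/30 - 19·5³/(6·10) = 475/12 kN·m
Load 2 — point force P=6 kN at a=15/2 m (b=L-a=5/2):
  M_2 = Pb²(3a+b)x/L³ - Pab²/L²  [x≤a] = 6·(5/2)²·(3·(15/2)+(5/2))·5/10³ - 6·(15/2)·(5/2)²/10² = 15/8 kN·m
Superposition: M = Σ M_i = 995/24 kN·m ≈ 41.458333 kN·m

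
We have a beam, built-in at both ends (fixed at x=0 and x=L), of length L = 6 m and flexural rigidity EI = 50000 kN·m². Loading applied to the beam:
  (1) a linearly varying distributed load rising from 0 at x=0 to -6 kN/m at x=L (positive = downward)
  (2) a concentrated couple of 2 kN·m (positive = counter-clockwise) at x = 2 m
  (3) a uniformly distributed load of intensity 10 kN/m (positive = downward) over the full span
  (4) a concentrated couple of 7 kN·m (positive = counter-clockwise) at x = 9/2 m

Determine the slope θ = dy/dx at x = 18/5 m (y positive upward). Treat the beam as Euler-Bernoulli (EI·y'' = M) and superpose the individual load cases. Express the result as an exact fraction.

θ(18/5) = 17191/125000000 rad

Load 1 — triangular load w₀=-6 kN/m (0→w₀ over full span):
  θ_1 = -w₀(2x(L-x)(L-2x)(x+2L)+x²(L-x)²)/(120LEI) = -(-6)·(2·(18/5)·(6-(18/5))·(6-2·(18/5))·((18/5)+2·6)+(18/5)²·(6-(18/5))²)/(120·6·50000) = -81/1953125 rad
Load 2 — applied couple M₀=2 kN·m at a=2 m (b=L-a=4):
  θ_2 = (R_Ax²/2 - M_Ax - M₀(x-a))/EI  [x>a] with R_A=4/9, M_A=0 = ((4/9)·(18/5)²/2 - 0·(18/5) - 2·((18/5)-2))/50000 = -1/156250 rad
Load 3 — uniform load w=10 kN/m over full span:
  θ_3 = -wx(L-x)(L-2x)/(12EI) = -10·(18/5)·(6-(18/5))·(6-2·(18/5))/(12·50000) = 27/156250 rad
Load 4 — applied couple M₀=7 kN·m at a=9/2 m (b=L-a=3/2):
  θ_4 = (R_Ax²/2 - M_Ax)/EI  [x≤a] with R_A=21/16, M_A=35/16 = ((21/16)·(18/5)²/2 - (35/16)·(18/5))/50000 = 63/5000000 rad
Superposition: θ = Σ θ_i = 17191/125000000 rad ≈ 0.000138 rad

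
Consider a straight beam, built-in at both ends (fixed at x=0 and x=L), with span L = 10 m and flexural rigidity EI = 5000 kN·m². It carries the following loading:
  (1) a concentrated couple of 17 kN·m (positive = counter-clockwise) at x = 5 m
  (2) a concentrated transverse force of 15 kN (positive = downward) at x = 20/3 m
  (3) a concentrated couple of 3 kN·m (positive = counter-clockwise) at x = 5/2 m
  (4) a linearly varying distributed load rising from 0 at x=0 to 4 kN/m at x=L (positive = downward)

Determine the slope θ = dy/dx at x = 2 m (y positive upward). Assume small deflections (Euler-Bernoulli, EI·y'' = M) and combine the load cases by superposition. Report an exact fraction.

Load 1 — applied couple M₀=17 kN·m at a=5 m (b=L-a=5):
  θ_1 = (R_Ax²/2 - M_Ax)/EI  [x≤a] with R_A=51/20, M_A=17/4 = ((51/20)·2²/2 - (17/4)·2)/5000 = -17/25000 rad
Load 2 — point force P=15 kN at a=20/3 m (b=L-a=10/3):
  θ_2 = -Pb²x(2aL-(3a+b)x)/(2L³EI)  [x≤a] = -15·(10/3)²·2·(2·(20/3)·10-(3·(20/3)+(10/3))·2)/(2·10³·5000) = -13/4500 rad
Load 3 — applied couple M₀=3 kN·m at a=5/2 m (b=L-a=15/2):
  θ_3 = (R_Ax²/2 - M_Ax)/EI  [x≤a] with R_A=27/80, M_A=-9/16 = ((27/80)·2²/2 - (-9/16)·2)/5000 = 9/25000 rad
Load 4 — triangular load w₀=4 kN/m (0→w₀ over full span):
  θ_4 = -w₀(2x(L-x)(L-2x)(x+2L)+x²(L-x)²)/(120LEI) = -4·(2·2·(10-2)·(10-2·2)·(2+2·10)+2²·(10-2)²)/(120·10·5000) = -28/9375 rad
Superposition: θ = Σ θ_i = -697/112500 rad ≈ -0.006196 rad

θ(2) = -697/112500 rad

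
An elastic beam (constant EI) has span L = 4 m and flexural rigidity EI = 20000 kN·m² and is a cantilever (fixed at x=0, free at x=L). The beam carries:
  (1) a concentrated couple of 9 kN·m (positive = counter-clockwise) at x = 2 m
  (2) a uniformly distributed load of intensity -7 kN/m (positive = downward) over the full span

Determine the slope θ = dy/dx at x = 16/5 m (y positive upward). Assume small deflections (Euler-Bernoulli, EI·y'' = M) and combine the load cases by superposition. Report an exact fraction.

θ(16/5) = 17263/3750000 rad

Load 1 — applied couple M₀=9 kN·m at a=2 m (b=L-a=2):
  θ_1 = M₀a/EI  [x>a] = 9·2/20000 = 9/10000 rad
Load 2 — uniform load w=-7 kN/m over full span:
  θ_2 = -wx(x²-3Lx+3L²)/(6EI) = -(-7)·(16/5)·((16/5)²-3·4·(16/5)+3·4²)/(6·20000) = 868/234375 rad
Superposition: θ = Σ θ_i = 17263/3750000 rad ≈ 0.004603 rad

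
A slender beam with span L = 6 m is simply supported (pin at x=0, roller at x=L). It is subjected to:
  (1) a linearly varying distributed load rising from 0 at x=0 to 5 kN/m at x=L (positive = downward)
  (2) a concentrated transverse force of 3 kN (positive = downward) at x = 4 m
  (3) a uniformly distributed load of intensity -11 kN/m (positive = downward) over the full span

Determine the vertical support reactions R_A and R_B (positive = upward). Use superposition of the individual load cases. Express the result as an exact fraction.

R_A = -27 kN, R_B = -21 kN

Load 1 — triangular load w₀=5 kN/m (0→w₀ over full span):
  R_A = w₀L/6 = 5·6/6 = 5 kN
  R_B = w₀L/3 = 5·6/3 = 10 kN
Load 2 — point force P=3 kN at a=4 m (b=L-a=2):
  R_A = Pb/L = 3·2/6 = 1 kN
  R_B = Pa/L = 3·4/6 = 2 kN
Load 3 — uniform load w=-11 kN/m over full span:
  R_A = wL/2 = (-11)·6/2 = -33 kN
  R_B = wL/2 = (-11)·6/2 = -33 kN
Superposition: R_A = -27 kN, R_B = -21 kN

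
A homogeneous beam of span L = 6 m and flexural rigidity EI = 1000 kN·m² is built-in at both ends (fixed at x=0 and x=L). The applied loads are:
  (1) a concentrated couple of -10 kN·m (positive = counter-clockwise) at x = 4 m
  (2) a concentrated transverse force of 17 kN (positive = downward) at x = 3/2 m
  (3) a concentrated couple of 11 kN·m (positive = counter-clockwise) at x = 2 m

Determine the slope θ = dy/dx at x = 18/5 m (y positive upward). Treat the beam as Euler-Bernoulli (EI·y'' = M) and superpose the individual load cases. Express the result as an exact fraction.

θ(18/5) = -67/200000 rad

Load 1 — applied couple M₀=-10 kN·m at a=4 m (b=L-a=2):
  θ_1 = (R_Ax²/2 - M_Ax)/EI  [x≤a] with R_A=-20/9, M_A=-10/3 = ((-20/9)·(18/5)²/2 - (-10/3)·(18/5))/1000 = -3/1250 rad
Load 2 — point force P=17 kN at a=3/2 m (b=L-a=9/2):
  θ_2 = Pa²(L-x)(2bL-(3b+a)(L-x))/(2L³EI)  [x>a] = 17·(3/2)²·(6-(18/5))·(2·(9/2)·6-(3·(9/2)+(3/2))·(6-(18/5)))/(2·6³·1000) = 153/40000 rad
Load 3 — applied couple M₀=11 kN·m at a=2 m (b=L-a=4):
  θ_3 = (R_Ax²/2 - M_Ax - M₀(x-a))/EI  [x>a] with R_A=22/9, M_A=0 = ((22/9)·(18/5)²/2 - 0·(18/5) - 11·((18/5)-2))/1000 = -11/6250 rad
Superposition: θ = Σ θ_i = -67/200000 rad ≈ -0.000335 rad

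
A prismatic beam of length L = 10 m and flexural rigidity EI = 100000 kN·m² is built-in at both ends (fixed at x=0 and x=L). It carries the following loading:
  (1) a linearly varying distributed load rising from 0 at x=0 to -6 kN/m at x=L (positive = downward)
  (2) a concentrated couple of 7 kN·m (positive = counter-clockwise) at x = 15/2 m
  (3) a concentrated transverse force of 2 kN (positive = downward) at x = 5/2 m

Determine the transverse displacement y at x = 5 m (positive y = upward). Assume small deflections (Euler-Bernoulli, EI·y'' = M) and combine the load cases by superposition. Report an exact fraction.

Load 1 — triangular load w₀=-6 kN/m (0→w₀ over full span):
  y_1 = -w₀x²(L-x)²(x+2L)/(120LEI) = -(-6)·5²·(10-5)²·(5+2·10)/(120·10·100000) = 1/1280 m
Load 2 — applied couple M₀=7 kN·m at a=15/2 m (b=L-a=5/2):
  y_2 = (R_Ax³/6 - M_Ax²/2)/EI  [x≤a] with R_A=63/80, M_A=35/16 = ((63/80)·5³/6 - (35/16)·5²/2)/100000 = -7/64000 m
Load 3 — point force P=2 kN at a=5/2 m (b=L-a=15/2):
  y_3 = -Pa²(L-x)²(3bL-(3b+a)(L-x))/(6L³EI)  [x>a] = -2·(5/2)²·(10-5)²·(3·(15/2)·10-(3·(15/2)+(5/2))·(10-5))/(6·10³·100000) = -1/19200 m
Superposition: y = Σ y_i = 119/192000 m ≈ 0.000620 m

y(5) = 119/192000 m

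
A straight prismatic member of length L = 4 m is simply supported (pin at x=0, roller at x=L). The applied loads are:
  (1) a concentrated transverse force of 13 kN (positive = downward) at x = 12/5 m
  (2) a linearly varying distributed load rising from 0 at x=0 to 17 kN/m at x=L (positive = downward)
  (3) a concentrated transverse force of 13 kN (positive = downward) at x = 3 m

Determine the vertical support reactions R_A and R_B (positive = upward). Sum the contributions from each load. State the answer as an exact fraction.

Load 1 — point force P=13 kN at a=12/5 m (b=L-a=8/5):
  R_A = Pb/L = 13·(8/5)/4 = 26/5 kN
  R_B = Pa/L = 13·(12/5)/4 = 39/5 kN
Load 2 — triangular load w₀=17 kN/m (0→w₀ over full span):
  R_A = w₀L/6 = 17·4/6 = 34/3 kN
  R_B = w₀L/3 = 17·4/3 = 68/3 kN
Load 3 — point force P=13 kN at a=3 m (b=L-a=1):
  R_A = Pb/L = 13·1/4 = 13/4 kN
  R_B = Pa/L = 13·3/4 = 39/4 kN
Superposition: R_A = 1187/60 kN, R_B = 2413/60 kN

R_A = 1187/60 kN, R_B = 2413/60 kN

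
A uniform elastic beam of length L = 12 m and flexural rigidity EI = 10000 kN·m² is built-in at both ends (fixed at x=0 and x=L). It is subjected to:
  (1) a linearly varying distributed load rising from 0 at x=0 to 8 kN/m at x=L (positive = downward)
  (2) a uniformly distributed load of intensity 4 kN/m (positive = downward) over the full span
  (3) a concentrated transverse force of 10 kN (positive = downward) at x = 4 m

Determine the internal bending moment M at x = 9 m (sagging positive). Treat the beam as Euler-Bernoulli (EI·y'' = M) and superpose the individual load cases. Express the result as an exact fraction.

Load 1 — triangular load w₀=8 kN/m (0→w₀ over full span):
  M_1 = 3w₀Lx/20 - w₀L²/30 - w₀x³/(6L) = 3·8·12·9/20 - 8·12²/30 - 8·9³/(6·12) = 51/5 kN·m
Load 2 — uniform load w=4 kN/m over full span:
  M_2 = wLx/2 - wL²/12 - wx²/2 = 4·12·9/2 - 4·12²/12 - 4·9²/2 = 6 kN·m
Load 3 — point force P=10 kN at a=4 m (b=L-a=8):
  M_3 = Pa²(a+3b)(L-x)/L³ - Pa²b/L²  [x>a] = 10·4²·(4+3·8)·(12-9)/12³ - 10·4²·8/12² = -10/9 kN·m
Superposition: M = Σ M_i = 679/45 kN·m ≈ 15.088889 kN·m

M(9) = 679/45 kN·m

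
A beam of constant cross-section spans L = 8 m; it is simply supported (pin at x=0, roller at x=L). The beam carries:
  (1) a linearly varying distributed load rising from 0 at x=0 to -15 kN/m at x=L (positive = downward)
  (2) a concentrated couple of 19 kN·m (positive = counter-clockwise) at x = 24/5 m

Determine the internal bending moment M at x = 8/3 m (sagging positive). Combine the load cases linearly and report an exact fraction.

Load 1 — triangular load w₀=-15 kN/m (0→w₀ over full span):
  M_1 = w₀Lx/6 - w₀x³/(6L) = (-15)·8·(8/3)/6 - (-15)·(8/3)³/(6·8) = -1280/27 kN·m
Load 2 — applied couple M₀=19 kN·m at a=24/5 m (b=L-a=16/5):
  M_2 = M₀x/L  [x≤a] = 19·(8/3)/8 = 19/3 kN·m
Superposition: M = Σ M_i = -1109/27 kN·m ≈ -41.074074 kN·m

M(8/3) = -1109/27 kN·m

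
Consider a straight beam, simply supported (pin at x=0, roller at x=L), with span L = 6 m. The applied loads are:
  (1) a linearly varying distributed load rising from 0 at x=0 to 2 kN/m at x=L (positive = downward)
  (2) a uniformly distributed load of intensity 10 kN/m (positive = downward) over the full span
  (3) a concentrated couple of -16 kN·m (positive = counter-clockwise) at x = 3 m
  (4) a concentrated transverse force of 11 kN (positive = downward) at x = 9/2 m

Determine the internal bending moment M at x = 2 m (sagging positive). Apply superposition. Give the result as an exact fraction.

Load 1 — triangular load w₀=2 kN/m (0→w₀ over full span):
  M_1 = w₀Lx/6 - w₀x³/(6L) = 2·6·2/6 - 2·2³/(6·6) = 32/9 kN·m
Load 2 — uniform load w=10 kN/m over full span:
  M_2 = wx(L-x)/2 = 10·2·(6-2)/2 = 40 kN·m
Load 3 — applied couple M₀=-16 kN·m at a=3 m (b=L-a=3):
  M_3 = M₀x/L  [x≤a] = (-16)·2/6 = -16/3 kN·m
Load 4 — point force P=11 kN at a=9/2 m (b=L-a=3/2):
  M_4 = Pbx/L  [x≤a] = 11·(3/2)·2/6 = 11/2 kN·m
Superposition: M = Σ M_i = 787/18 kN·m ≈ 43.722222 kN·m

M(2) = 787/18 kN·m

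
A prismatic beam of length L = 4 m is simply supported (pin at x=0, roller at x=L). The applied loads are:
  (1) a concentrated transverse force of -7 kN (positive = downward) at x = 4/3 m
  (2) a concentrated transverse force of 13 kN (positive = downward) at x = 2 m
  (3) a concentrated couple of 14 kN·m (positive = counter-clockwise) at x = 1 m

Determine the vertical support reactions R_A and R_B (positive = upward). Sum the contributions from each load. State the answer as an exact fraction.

R_A = 16/3 kN, R_B = 2/3 kN

Load 1 — point force P=-7 kN at a=4/3 m (b=L-a=8/3):
  R_A = Pb/L = (-7)·(8/3)/4 = -14/3 kN
  R_B = Pa/L = (-7)·(4/3)/4 = -7/3 kN
Load 2 — point force P=13 kN at a=2 m (b=L-a=2):
  R_A = Pb/L = 13·2/4 = 13/2 kN
  R_B = Pa/L = 13·2/4 = 13/2 kN
Load 3 — applied couple M₀=14 kN·m at a=1 m (b=L-a=3):
  R_A = M₀/L = 14/4 = 7/2 kN
  R_B = -M₀/L = -14/4 = -7/2 kN
Superposition: R_A = 16/3 kN, R_B = 2/3 kN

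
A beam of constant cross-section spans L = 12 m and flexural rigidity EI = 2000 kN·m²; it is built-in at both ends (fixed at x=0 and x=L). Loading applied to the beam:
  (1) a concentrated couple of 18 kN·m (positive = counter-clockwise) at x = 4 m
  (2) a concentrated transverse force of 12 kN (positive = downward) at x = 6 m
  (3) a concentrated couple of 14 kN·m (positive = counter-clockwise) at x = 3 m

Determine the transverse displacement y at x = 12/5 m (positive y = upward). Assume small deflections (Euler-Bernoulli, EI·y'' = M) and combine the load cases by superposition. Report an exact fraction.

y(12/5) = -2853/250000 m

Load 1 — applied couple M₀=18 kN·m at a=4 m (b=L-a=8):
  y_1 = (R_Ax³/6 - M_Ax²/2)/EI  [x≤a] with R_A=2, M_A=0 = (2·(12/5)³/6 - 0·(12/5)²/2)/2000 = 36/15625 m
Load 2 — point force P=12 kN at a=6 m (b=L-a=6):
  y_2 = -Pb²x²(3aL-(3a+b)x)/(6L³EI)  [x≤a] = -12·6²·(12/5)²·(3·6·12-(3·6+6)·(12/5))/(6·12³·2000) = -297/15625 m
Load 3 — applied couple M₀=14 kN·m at a=3 m (b=L-a=9):
  y_3 = (R_Ax³/6 - M_Ax²/2)/EI  [x≤a] with R_A=21/16, M_A=-21/8 = ((21/16)·(12/5)³/6 - (-21/8)·(12/5)²/2)/2000 = 1323/250000 m
Superposition: y = Σ y_i = -2853/250000 m ≈ -0.011412 m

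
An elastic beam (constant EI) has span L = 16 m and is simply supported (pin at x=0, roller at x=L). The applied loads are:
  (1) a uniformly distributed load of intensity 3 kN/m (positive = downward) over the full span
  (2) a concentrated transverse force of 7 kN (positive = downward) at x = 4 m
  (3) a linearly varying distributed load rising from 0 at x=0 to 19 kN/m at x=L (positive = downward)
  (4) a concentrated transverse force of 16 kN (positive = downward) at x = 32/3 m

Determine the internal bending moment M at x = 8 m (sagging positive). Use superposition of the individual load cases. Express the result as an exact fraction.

Load 1 — uniform load w=3 kN/m over full span:
  M_1 = wx(L-x)/2 = 3·8·(16-8)/2 = 96 kN·m
Load 2 — point force P=7 kN at a=4 m (b=L-a=12):
  M_2 = Pa(L-x)/L  [x>a] = 7·4·(16-8)/16 = 14 kN·m
Load 3 — triangular load w₀=19 kN/m (0→w₀ over full span):
  M_3 = w₀Lx/6 - w₀x³/(6L) = 19·16·8/6 - 19·8³/(6·16) = 304 kN·m
Load 4 — point force P=16 kN at a=32/3 m (b=L-a=16/3):
  M_4 = Pbx/L  [x≤a] = 16·(16/3)·8/16 = 128/3 kN·m
Superposition: M = Σ M_i = 1370/3 kN·m ≈ 456.666667 kN·m

M(8) = 1370/3 kN·m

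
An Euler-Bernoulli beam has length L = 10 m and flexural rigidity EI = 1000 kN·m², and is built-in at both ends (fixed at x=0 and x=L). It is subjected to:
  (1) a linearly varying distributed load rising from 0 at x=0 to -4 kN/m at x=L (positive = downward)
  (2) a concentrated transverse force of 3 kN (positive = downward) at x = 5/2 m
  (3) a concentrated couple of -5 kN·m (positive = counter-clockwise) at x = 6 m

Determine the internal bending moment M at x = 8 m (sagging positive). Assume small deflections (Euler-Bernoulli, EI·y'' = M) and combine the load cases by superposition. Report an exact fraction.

M(8) = -389/2400 kN·m

Load 1 — triangular load w₀=-4 kN/m (0→w₀ over full span):
  M_1 = 3w₀Lx/20 - w₀L²/30 - w₀x³/(6L) = 3·(-4)·10·8/20 - (-4)·10²/30 - (-4)·8³/(6·10) = -8/15 kN·m
Load 2 — point force P=3 kN at a=5/2 m (b=L-a=15/2):
  M_2 = Pa²(a+3b)(L-x)/L³ - Pa²b/L²  [x>a] = 3·(5/2)²·((5/2)+3·(15/2))·(10-8)/10³ - 3·(5/2)²·(15/2)/10² = -15/32 kN·m
Load 3 — applied couple M₀=-5 kN·m at a=6 m (b=L-a=4):
  M_3 = R_Ax - M_A - M₀  [x>a] with R_A=-18/25, M_A=-8/5 = (-18/25)·8 - (-8/5) - (-5) = 21/25 kN·m
Superposition: M = Σ M_i = -389/2400 kN·m ≈ -0.162083 kN·m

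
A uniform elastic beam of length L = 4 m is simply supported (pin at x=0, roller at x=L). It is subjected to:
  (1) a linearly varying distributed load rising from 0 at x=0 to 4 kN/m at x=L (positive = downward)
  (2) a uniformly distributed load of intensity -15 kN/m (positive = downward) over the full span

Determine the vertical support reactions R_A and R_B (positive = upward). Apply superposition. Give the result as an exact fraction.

Load 1 — triangular load w₀=4 kN/m (0→w₀ over full span):
  R_A = w₀L/6 = 4·4/6 = 8/3 kN
  R_B = w₀L/3 = 4·4/3 = 16/3 kN
Load 2 — uniform load w=-15 kN/m over full span:
  R_A = wL/2 = (-15)·4/2 = -30 kN
  R_B = wL/2 = (-15)·4/2 = -30 kN
Superposition: R_A = -82/3 kN, R_B = -74/3 kN

R_A = -82/3 kN, R_B = -74/3 kN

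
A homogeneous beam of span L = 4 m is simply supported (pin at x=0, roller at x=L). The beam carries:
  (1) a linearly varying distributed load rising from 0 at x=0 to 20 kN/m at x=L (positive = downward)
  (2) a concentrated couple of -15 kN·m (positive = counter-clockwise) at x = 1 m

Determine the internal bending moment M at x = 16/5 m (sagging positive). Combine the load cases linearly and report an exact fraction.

Load 1 — triangular load w₀=20 kN/m (0→w₀ over full span):
  M_1 = w₀Lx/6 - w₀x³/(6L) = 20·4·(16/5)/6 - 20·(16/5)³/(6·4) = 384/25 kN·m
Load 2 — applied couple M₀=-15 kN·m at a=1 m (b=L-a=3):
  M_2 = M₀x/L - M₀  [x>a] = (-15)·(16/5)/4 - (-15) = 3 kN·m
Superposition: M = Σ M_i = 459/25 kN·m ≈ 18.360000 kN·m

M(16/5) = 459/25 kN·m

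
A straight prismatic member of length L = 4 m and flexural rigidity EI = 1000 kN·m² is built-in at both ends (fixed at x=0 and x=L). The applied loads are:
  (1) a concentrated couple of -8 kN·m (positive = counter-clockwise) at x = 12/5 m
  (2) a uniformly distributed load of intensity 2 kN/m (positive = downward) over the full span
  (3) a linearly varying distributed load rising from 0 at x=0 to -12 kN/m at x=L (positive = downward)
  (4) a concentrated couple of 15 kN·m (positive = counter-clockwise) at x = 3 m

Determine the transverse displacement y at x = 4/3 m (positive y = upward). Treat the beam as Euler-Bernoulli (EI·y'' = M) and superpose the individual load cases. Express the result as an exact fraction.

y(4/3) = 721/1350000 m

Load 1 — applied couple M₀=-8 kN·m at a=12/5 m (b=L-a=8/5):
  y_1 = (R_Ax³/6 - M_Ax²/2)/EI  [x≤a] with R_A=-72/25, M_A=-64/25 = ((-72/25)·(4/3)³/6 - (-64/25)·(4/3)²/2)/1000 = 32/28125 m
Load 2 — uniform load w=2 kN/m over full span:
  y_2 = -wx²(L-x)²/(24EI) = -2·(4/3)²·(4-(4/3))²/(24·1000) = -32/30375 m
Load 3 — triangular load w₀=-12 kN/m (0→w₀ over full span):
  y_3 = -w₀x²(L-x)²(x+2L)/(120LEI) = -(-12)·(4/3)²·(4-(4/3))²·((4/3)+2·4)/(120·4·1000) = 448/151875 m
Load 4 — applied couple M₀=15 kN·m at a=3 m (b=L-a=1):
  y_4 = (R_Ax³/6 - M_Ax²/2)/EI  [x≤a] with R_A=135/32, M_A=75/16 = ((135/32)·(4/3)³/6 - (75/16)·(4/3)²/2)/1000 = -1/400 m
Superposition: y = Σ y_i = 721/1350000 m ≈ 0.000534 m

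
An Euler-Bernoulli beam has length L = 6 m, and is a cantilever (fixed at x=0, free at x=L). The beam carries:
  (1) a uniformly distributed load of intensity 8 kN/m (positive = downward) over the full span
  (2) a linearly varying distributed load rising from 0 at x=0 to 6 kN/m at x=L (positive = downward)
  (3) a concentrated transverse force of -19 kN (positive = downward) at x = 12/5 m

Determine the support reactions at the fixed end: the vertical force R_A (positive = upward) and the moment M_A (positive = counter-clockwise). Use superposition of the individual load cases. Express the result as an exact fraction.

Load 1 — uniform load w=8 kN/m over full span:
  R_A = wL = 8·6 = 48 kN
  M_A = wL²/2 = 8·6²/2 = 144 kN·m
Load 2 — triangular load w₀=6 kN/m (0→w₀ over full span):
  R_A = w₀L/2 = 6·6/2 = 18 kN
  M_A = w₀L²/3 = 6·6²/3 = 72 kN·m
Load 3 — point force P=-19 kN at a=12/5 m (b=L-a=18/5):
  R_A = P = (-19) = -19 kN
  M_A = Pa = (-19)·(12/5) = -228/5 kN·m
Superposition: R_A = 47 kN, M_A = 852/5 kN·m

R_A = 47 kN, M_A = 852/5 kN·m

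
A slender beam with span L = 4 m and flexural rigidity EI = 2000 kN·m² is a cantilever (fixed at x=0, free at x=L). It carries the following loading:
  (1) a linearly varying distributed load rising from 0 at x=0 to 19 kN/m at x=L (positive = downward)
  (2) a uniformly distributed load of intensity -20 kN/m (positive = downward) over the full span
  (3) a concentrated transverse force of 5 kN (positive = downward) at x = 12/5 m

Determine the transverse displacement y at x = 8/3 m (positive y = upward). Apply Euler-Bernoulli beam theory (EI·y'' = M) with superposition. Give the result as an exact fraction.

y(8/3) = 97702/2278125 m

Load 1 — triangular load w₀=19 kN/m (0→w₀ over full span):
  y_1 = (w₀Lx³/12-w₀L²x²/6-w₀x⁵/(120L))/EI = (19·4·(8/3)³/12-19·4²·(8/3)²/6-19·(8/3)⁵/(120·4))/2000 = -55936/455625 m
Load 2 — uniform load w=-20 kN/m over full span:
  y_2 = -wx²(x²-4Lx+6L²)/(24EI) = -(-20)·(8/3)²·((8/3)²-4·4·(8/3)+6·4²)/(24·2000) = 1088/6075 m
Load 3 — point force P=5 kN at a=12/5 m (b=L-a=8/5):
  y_3 = -Pa²(3x-a)/(6EI)  [x>a] = -5·(12/5)²·(3·(8/3)-(12/5))/(6·2000) = -42/3125 m
Superposition: y = Σ y_i = 97702/2278125 m ≈ 0.042887 m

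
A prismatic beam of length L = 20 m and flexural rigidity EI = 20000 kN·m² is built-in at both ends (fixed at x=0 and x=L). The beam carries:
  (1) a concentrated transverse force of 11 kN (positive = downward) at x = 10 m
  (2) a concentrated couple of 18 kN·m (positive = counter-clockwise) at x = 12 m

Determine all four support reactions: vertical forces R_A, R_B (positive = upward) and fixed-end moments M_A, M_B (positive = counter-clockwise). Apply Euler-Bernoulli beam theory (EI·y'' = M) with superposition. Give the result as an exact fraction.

Load 1 — point force P=11 kN at a=10 m (b=L-a=10):
  R_A = Pb²(3a+b)/L³ = 11·10²·(3·10+10)/20³ = 11/2 kN
  M_A = Pab²/L² = 11·10·10²/20² = 55/2 kN·m
  R_B = Pa²(a+3b)/L³ = 11·10²·(10+3·10)/20³ = 11/2 kN
  M_B = -Pa²b/L² = -11·10²·10/20² = -55/2 kN·m
Load 2 — applied couple M₀=18 kN·m at a=12 m (b=L-a=8):
  R_A = 6M₀ab/L³ = 6·18·12·8/20³ = 162/125 kN
  M_A = M₀b(2a-b)/L² = 18·8·(2·12-8)/20² = 144/25 kN·m
  R_B = -6M₀ab/L³ = -6·18·12·8/20³ = -162/125 kN
  M_B = M₀a(2b-a)/L² = 18·12·(2·8-12)/20² = 54/25 kN·m
Superposition: R_A = 1699/250 kN, M_A = 1663/50 kN·m, R_B = 1051/250 kN, M_B = -1267/50 kN·m

R_A = 1699/250 kN, M_A = 1663/50 kN·m, R_B = 1051/250 kN, M_B = -1267/50 kN·m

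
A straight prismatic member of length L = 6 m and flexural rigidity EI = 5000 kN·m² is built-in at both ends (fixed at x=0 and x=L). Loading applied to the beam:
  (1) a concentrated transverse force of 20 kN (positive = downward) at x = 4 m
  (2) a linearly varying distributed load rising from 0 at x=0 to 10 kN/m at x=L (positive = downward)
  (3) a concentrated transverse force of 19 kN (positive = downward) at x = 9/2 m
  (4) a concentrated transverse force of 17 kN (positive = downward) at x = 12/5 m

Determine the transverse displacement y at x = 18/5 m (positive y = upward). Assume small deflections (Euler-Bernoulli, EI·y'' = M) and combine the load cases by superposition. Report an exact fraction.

Load 1 — point force P=20 kN at a=4 m (b=L-a=2):
  y_1 = -Pb²x²(3aL-(3a+b)x)/(6L³EI)  [x≤a] = -20·2²·(18/5)²·(3·4·6-(3·4+2)·(18/5))/(6·6³·5000) = -54/15625 m
Load 2 — triangular load w₀=10 kN/m (0→w₀ over full span):
  y_2 = -w₀x²(L-x)²(x+2L)/(120LEI) = -10·(18/5)²·(6-(18/5))²·((18/5)+2·6)/(120·6·5000) = -6318/1953125 m
Load 3 — point force P=19 kN at a=9/2 m (b=L-a=3/2):
  y_3 = -Pb²x²(3aL-(3a+b)x)/(6L³EI)  [x≤a] = -19·(3/2)²·(18/5)²·(3·(9/2)·6-(3·(9/2)+(3/2))·(18/5))/(6·6³·5000) = -4617/2000000 m
Load 4 — point force P=17 kN at a=12/5 m (b=L-a=18/5):
  y_4 = -Pa²(L-x)²(3bL-(3b+a)(L-x))/(6L³EI)  [x>a] = -17·(12/5)²·(6-(18/5))²·(3·(18/5)·6-(3·(18/5)+(12/5))·(6-(18/5)))/(6·6³·5000) = -28152/9765625 m
Superposition: y = Σ y_i = -14852601/1250000000 m ≈ -0.011882 m

y(18/5) = -14852601/1250000000 m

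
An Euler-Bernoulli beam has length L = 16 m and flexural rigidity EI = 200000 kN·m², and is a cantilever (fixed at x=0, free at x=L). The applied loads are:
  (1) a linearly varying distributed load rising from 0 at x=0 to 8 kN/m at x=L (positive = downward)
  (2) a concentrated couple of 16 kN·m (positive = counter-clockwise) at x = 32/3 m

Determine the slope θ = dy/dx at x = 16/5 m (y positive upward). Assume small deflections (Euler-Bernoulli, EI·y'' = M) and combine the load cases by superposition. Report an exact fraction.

θ(16/5) = -52964/5859375 rad

Load 1 — triangular load w₀=8 kN/m (0→w₀ over full span):
  θ_1 = (w₀Lx²/4-w₀L²x/3-w₀x⁴/(24L))/EI = (8·16·(16/5)²/4-8·16²·(16/5)/3-8·(16/5)⁴/(24·16))/200000 = -54464/5859375 rad
Load 2 — applied couple M₀=16 kN·m at a=32/3 m (b=L-a=16/3):
  θ_2 = M₀x/EI  [x≤a] = 16·(16/5)/200000 = 4/15625 rad
Superposition: θ = Σ θ_i = -52964/5859375 rad ≈ -0.009039 rad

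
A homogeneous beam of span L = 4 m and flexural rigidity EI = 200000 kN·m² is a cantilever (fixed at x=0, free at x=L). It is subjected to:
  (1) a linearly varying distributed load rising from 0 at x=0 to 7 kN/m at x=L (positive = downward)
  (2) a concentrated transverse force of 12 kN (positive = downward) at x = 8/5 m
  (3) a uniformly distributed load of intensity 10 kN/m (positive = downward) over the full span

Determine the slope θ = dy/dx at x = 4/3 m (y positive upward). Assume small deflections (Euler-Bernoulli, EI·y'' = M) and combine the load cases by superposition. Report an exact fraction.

Load 1 — triangular load w₀=7 kN/m (0→w₀ over full span):
  θ_1 = (w₀Lx²/4-w₀L²x/3-w₀x⁴/(24L))/EI = (7·4·(4/3)²/4-7·4²·(4/3)/3-7·(4/3)⁴/(24·4))/200000 = -1141/6075000 rad
Load 2 — point force P=12 kN at a=8/5 m (b=L-a=12/5):
  θ_2 = -Px(2a-x)/(2EI)  [x≤a] = -12·(4/3)·(2·(8/5)-(4/3))/(2·200000) = -7/93750 rad
Load 3 — uniform load w=10 kN/m over full span:
  θ_3 = -wx(x²-3Lx+3L²)/(6EI) = -10·(4/3)·((4/3)²-3·4·(4/3)+3·4²)/(6·200000) = -19/50625 rad
Superposition: θ = Σ θ_i = -19373/30375000 rad ≈ -0.000638 rad

θ(4/3) = -19373/30375000 rad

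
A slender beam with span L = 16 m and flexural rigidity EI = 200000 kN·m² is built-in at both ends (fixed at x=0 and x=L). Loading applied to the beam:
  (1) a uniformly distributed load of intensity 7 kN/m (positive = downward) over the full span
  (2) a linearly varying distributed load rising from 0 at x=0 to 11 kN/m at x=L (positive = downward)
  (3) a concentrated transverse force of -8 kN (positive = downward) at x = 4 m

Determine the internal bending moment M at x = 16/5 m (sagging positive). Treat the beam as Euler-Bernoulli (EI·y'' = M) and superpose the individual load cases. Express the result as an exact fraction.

M(16/5) = -8518/375 kN·m

Load 1 — uniform load w=7 kN/m over full span:
  M_1 = wLx/2 - wL²/12 - wx²/2 = 7·16·(16/5)/2 - 7·16²/12 - 7·(16/5)²/2 = -448/75 kN·m
Load 2 — triangular load w₀=11 kN/m (0→w₀ over full span):
  M_2 = 3w₀Lx/20 - w₀L²/30 - w₀x³/(6L) = 3·11·16·(16/5)/20 - 11·16²/30 - 11·(16/5)³/(6·16) = -4928/375 kN·m
Load 3 — point force P=-8 kN at a=4 m (b=L-a=12):
  M_3 = Pb²(3a+b)x/L³ - Pab²/L²  [x≤a] = (-8)·12²·(3·4+12)·(16/5)/16³ - (-8)·4·12²/16² = -18/5 kN·m
Superposition: M = Σ M_i = -8518/375 kN·m ≈ -22.714667 kN·m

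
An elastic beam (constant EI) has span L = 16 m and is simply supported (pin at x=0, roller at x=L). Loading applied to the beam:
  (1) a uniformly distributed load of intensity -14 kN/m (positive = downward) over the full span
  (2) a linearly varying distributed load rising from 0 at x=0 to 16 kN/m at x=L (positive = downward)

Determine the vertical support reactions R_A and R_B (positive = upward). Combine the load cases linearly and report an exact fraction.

R_A = -208/3 kN, R_B = -80/3 kN

Load 1 — uniform load w=-14 kN/m over full span:
  R_A = wL/2 = (-14)·16/2 = -112 kN
  R_B = wL/2 = (-14)·16/2 = -112 kN
Load 2 — triangular load w₀=16 kN/m (0→w₀ over full span):
  R_A = w₀L/6 = 16·16/6 = 128/3 kN
  R_B = w₀L/3 = 16·16/3 = 256/3 kN
Superposition: R_A = -208/3 kN, R_B = -80/3 kN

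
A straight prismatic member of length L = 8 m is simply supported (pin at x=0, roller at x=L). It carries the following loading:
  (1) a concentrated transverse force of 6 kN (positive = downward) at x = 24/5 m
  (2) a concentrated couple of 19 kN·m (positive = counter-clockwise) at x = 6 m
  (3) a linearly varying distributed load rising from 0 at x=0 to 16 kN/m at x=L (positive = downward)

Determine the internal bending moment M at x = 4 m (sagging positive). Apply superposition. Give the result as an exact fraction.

Load 1 — point force P=6 kN at a=24/5 m (b=L-a=16/5):
  M_1 = Pbx/L  [x≤a] = 6·(16/5)·4/8 = 48/5 kN·m
Load 2 — applied couple M₀=19 kN·m at a=6 m (b=L-a=2):
  M_2 = M₀x/L  [x≤a] = 19·4/8 = 19/2 kN·m
Load 3 — triangular load w₀=16 kN/m (0→w₀ over full span):
  M_3 = w₀Lx/6 - w₀x³/(6L) = 16·8·4/6 - 16·4³/(6·8) = 64 kN·m
Superposition: M = Σ M_i = 831/10 kN·m ≈ 83.100000 kN·m

M(4) = 831/10 kN·m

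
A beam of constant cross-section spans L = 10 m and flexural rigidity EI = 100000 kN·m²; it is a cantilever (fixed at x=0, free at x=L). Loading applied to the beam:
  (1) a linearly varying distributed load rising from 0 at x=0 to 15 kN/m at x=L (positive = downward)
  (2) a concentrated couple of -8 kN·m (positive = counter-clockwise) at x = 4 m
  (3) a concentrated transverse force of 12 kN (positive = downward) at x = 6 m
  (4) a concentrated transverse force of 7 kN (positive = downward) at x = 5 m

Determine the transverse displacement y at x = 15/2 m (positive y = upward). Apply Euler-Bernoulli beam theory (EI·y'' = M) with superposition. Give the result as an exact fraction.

y(15/2) = -16834729/153600000 m

Load 1 — triangular load w₀=15 kN/m (0→w₀ over full span):
  y_1 = (w₀Lx³/12-w₀L²x²/6-w₀x⁵/(120L))/EI = (15·10·(15/2)³/12-15·10²·(15/2)²/6-15·(15/2)⁵/(120·10))/100000 = -7443/81920 m
Load 2 — applied couple M₀=-8 kN·m at a=4 m (b=L-a=6):
  y_2 = M₀a(2x-a)/(2EI)  [x>a] = (-8)·4·(2·(15/2)-4)/(2·100000) = -11/6250 m
Load 3 — point force P=12 kN at a=6 m (b=L-a=4):
  y_3 = -Pa²(3x-a)/(6EI)  [x>a] = -12·6²·(3·(15/2)-6)/(6·100000) = -297/25000 m
Load 4 — point force P=7 kN at a=5 m (b=L-a=5):
  y_4 = -Pa²(3x-a)/(6EI)  [x>a] = -7·5²·(3·(15/2)-5)/(6·100000) = -49/9600 m
Superposition: y = Σ y_i = -16834729/153600000 m ≈ -0.109601 m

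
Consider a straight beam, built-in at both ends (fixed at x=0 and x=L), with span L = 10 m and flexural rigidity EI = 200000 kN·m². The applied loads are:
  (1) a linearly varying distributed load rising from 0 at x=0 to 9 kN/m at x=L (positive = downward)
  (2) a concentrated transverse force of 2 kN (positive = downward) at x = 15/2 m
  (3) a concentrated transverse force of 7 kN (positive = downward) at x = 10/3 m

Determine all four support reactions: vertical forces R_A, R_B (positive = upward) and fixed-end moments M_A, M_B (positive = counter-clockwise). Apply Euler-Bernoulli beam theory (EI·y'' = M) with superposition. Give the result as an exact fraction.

Load 1 — triangular load w₀=9 kN/m (0→w₀ over full span):
  R_A = 3w₀L/20 = 3·9·10/20 = 27/2 kN
  M_A = w₀L²/30 = 9·10²/30 = 30 kN·m
  R_B = 7w₀L/20 = 7·9·10/20 = 63/2 kN
  M_B = -w₀L²/20 = -9·10²/20 = -45 kN·m
Load 2 — point force P=2 kN at a=15/2 m (b=L-a=5/2):
  R_A = Pb²(3a+b)/L³ = 2·(5/2)²·(3·(15/2)+(5/2))/10³ = 5/16 kN
  M_A = Pab²/L² = 2·(15/2)·(5/2)²/10² = 15/16 kN·m
  R_B = Pa²(a+3b)/L³ = 2·(15/2)²·((15/2)+3·(5/2))/10³ = 27/16 kN
  M_B = -Pa²b/L² = -2·(15/2)²·(5/2)/10² = -45/16 kN·m
Load 3 — point force P=7 kN at a=10/3 m (b=L-a=20/3):
  R_A = Pb²(3a+b)/L³ = 7·(20/3)²·(3·(10/3)+(20/3))/10³ = 140/27 kN
  M_A = Pab²/L² = 7·(10/3)·(20/3)²/10² = 280/27 kN·m
  R_B = Pa²(a+3b)/L³ = 7·(10/3)²·((10/3)+3·(20/3))/10³ = 49/27 kN
  M_B = -Pa²b/L² = -7·(10/3)²·(20/3)/10² = -140/27 kN·m
Superposition: R_A = 8207/432 kN, M_A = 17845/432 kN·m, R_B = 15121/432 kN, M_B = -22895/432 kN·m

R_A = 8207/432 kN, M_A = 17845/432 kN·m, R_B = 15121/432 kN, M_B = -22895/432 kN·m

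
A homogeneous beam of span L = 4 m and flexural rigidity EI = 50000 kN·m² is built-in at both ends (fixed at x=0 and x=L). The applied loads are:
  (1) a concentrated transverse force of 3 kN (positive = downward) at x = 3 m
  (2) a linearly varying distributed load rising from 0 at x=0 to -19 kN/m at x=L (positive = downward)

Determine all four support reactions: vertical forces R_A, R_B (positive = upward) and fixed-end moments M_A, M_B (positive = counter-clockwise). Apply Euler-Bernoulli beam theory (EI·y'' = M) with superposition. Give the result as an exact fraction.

Load 1 — point force P=3 kN at a=3 m (b=L-a=1):
  R_A = Pb²(3a+b)/L³ = 3·1²·(3·3+1)/4³ = 15/32 kN
  M_A = Pab²/L² = 3·3·1²/4² = 9/16 kN·m
  R_B = Pa²(a+3b)/L³ = 3·3²·(3+3·1)/4³ = 81/32 kN
  M_B = -Pa²b/L² = -3·3²·1/4² = -27/16 kN·m
Load 2 — triangular load w₀=-19 kN/m (0→w₀ over full span):
  R_A = 3w₀L/20 = 3·(-19)·4/20 = -57/5 kN
  M_A = w₀L²/30 = (-19)·4²/30 = -152/15 kN·m
  R_B = 7w₀L/20 = 7·(-19)·4/20 = -133/5 kN
  M_B = -w₀L²/20 = -(-19)·4²/20 = 76/5 kN·m
Superposition: R_A = -1749/160 kN, M_A = -2297/240 kN·m, R_B = -3851/160 kN, M_B = 1081/80 kN·m

R_A = -1749/160 kN, M_A = -2297/240 kN·m, R_B = -3851/160 kN, M_B = 1081/80 kN·m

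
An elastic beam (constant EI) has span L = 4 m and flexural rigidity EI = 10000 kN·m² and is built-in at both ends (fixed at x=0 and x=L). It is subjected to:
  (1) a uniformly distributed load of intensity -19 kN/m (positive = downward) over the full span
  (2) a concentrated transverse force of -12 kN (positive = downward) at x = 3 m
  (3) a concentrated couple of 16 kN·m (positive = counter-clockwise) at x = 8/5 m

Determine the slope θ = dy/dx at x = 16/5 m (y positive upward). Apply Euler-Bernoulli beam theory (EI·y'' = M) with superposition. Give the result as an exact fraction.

Load 1 — uniform load w=-19 kN/m over full span:
  θ_1 = -wx(L-x)(L-2x)/(12EI) = -(-19)·(16/5)·(4-(16/5))·(4-2·(16/5))/(12·10000) = -76/78125 rad
Load 2 — point force P=-12 kN at a=3 m (b=L-a=1):
  θ_2 = Pa²(L-x)(2bL-(3b+a)(L-x))/(2L³EI)  [x>a] = (-12)·3²·(4-(16/5))·(2·1·4-(3·1+3)·(4-(16/5)))/(2·4³·10000) = -27/125000 rad
Load 3 — applied couple M₀=16 kN·m at a=8/5 m (b=L-a=12/5):
  θ_3 = (R_Ax²/2 - M_Ax - M₀(x-a))/EI  [x>a] with R_A=144/25, M_A=48/25 = ((144/25)·(16/5)²/2 - (48/25)·(16/5) - 16·((16/5)-(8/5)))/10000 = -88/390625 rad
Superposition: θ = Σ θ_i = -4419/3125000 rad ≈ -0.001414 rad

θ(16/5) = -4419/3125000 rad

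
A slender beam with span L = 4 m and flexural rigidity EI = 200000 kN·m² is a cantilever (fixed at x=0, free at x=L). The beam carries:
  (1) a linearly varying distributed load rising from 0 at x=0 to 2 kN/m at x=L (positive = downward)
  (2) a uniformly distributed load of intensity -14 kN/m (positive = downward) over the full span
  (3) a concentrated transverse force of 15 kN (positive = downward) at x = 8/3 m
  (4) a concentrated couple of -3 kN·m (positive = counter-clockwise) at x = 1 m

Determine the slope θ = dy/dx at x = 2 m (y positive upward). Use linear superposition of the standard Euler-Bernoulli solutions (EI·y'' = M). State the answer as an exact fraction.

θ(2) = 1/3125 rad

Load 1 — triangular load w₀=2 kN/m (0→w₀ over full span):
  θ_1 = (w₀Lx²/4-w₀L²x/3-w₀x⁴/(24L))/EI = (2·4·2²/4-2·4²·2/3-2·2⁴/(24·4))/200000 = -41/600000 rad
Load 2 — uniform load w=-14 kN/m over full span:
  θ_2 = -wx(x²-3Lx+3L²)/(6EI) = -(-14)·2·(2²-3·4·2+3·4²)/(6·200000) = 49/75000 rad
Load 3 — point force P=15 kN at a=8/3 m (b=L-a=4/3):
  θ_3 = -Px(2a-x)/(2EI)  [x≤a] = -15·2·(2·(8/3)-2)/(2·200000) = -1/4000 rad
Load 4 — applied couple M₀=-3 kN·m at a=1 m (b=L-a=3):
  θ_4 = M₀a/EI  [x>a] = (-3)·1/200000 = -3/200000 rad
Superposition: θ = Σ θ_i = 1/3125 rad ≈ 0.000320 rad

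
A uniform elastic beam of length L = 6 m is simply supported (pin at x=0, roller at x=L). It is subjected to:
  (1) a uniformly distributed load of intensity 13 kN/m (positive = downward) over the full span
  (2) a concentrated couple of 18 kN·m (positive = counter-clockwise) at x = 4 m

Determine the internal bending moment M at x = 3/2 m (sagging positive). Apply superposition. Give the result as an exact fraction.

M(3/2) = 387/8 kN·m

Load 1 — uniform load w=13 kN/m over full span:
  M_1 = wx(L-x)/2 = 13·(3/2)·(6-(3/2))/2 = 351/8 kN·m
Load 2 — applied couple M₀=18 kN·m at a=4 m (b=L-a=2):
  M_2 = M₀x/L  [x≤a] = 18·(3/2)/6 = 9/2 kN·m
Superposition: M = Σ M_i = 387/8 kN·m ≈ 48.375000 kN·m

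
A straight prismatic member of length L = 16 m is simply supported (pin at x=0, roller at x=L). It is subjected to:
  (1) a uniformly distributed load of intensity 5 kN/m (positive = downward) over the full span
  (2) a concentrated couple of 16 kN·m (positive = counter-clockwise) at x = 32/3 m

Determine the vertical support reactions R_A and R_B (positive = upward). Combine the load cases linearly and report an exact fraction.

Load 1 — uniform load w=5 kN/m over full span:
  R_A = wL/2 = 5·16/2 = 40 kN
  R_B = wL/2 = 5·16/2 = 40 kN
Load 2 — applied couple M₀=16 kN·m at a=32/3 m (b=L-a=16/3):
  R_A = M₀/L = 16/16 = 1 kN
  R_B = -M₀/L = -16/16 = -1 kN
Superposition: R_A = 41 kN, R_B = 39 kN

R_A = 41 kN, R_B = 39 kN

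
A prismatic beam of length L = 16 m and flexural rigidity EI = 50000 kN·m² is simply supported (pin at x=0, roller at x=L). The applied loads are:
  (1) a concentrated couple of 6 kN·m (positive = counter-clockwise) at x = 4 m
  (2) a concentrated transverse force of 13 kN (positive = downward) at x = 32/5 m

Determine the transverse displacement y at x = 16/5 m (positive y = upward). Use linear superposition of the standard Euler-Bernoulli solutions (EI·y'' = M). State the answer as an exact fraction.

y(16/5) = -4701/390625 m

Load 1 — applied couple M₀=6 kN·m at a=4 m (b=L-a=12):
  y_1 = (M₀x³/(6L)+C₁x)/EI  [x≤a] with C₁=M₀(3b²-L²)/(6L)=11 = (6·(16/5)³/(6·16)+11·(16/5))/50000 = 291/390625 m
Load 2 — point force P=13 kN at a=32/5 m (b=L-a=48/5):
  y_2 = -Pbx(L²-b²-x²)/(6LEI)  [x≤a] = -13·(48/5)·(16/5)·(16²-(48/5)²-(16/5)²)/(6·16·50000) = -4992/390625 m
Superposition: y = Σ y_i = -4701/390625 m ≈ -0.012035 m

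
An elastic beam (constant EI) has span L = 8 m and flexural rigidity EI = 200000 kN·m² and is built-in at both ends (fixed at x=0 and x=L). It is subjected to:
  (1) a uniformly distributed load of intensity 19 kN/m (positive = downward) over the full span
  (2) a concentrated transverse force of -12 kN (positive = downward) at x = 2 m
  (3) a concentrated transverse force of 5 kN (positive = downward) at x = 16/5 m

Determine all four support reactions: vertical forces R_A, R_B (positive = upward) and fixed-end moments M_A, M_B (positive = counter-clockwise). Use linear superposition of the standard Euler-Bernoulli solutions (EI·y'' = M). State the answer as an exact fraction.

R_A = 13823/200 kN, M_A = 14039/150 kN·m, R_B = 15177/200 kN, M_B = -15101/150 kN·m

Load 1 — uniform load w=19 kN/m over full span:
  R_A = wL/2 = 19·8/2 = 76 kN
  M_A = wL²/12 = 19·8²/12 = 304/3 kN·m
  R_B = wL/2 = 19·8/2 = 76 kN
  M_B = -wL²/12 = -19·8²/12 = -304/3 kN·m
Load 2 — point force P=-12 kN at a=2 m (b=L-a=6):
  R_A = Pb²(3a+b)/L³ = (-12)·6²·(3·2+6)/8³ = -81/8 kN
  M_A = Pab²/L² = (-12)·2·6²/8² = -27/2 kN·m
  R_B = Pa²(a+3b)/L³ = (-12)·2²·(2+3·6)/8³ = -15/8 kN
  M_B = -Pa²b/L² = -(-12)·2²·6/8² = 9/2 kN·m
Load 3 — point force P=5 kN at a=16/5 m (b=L-a=24/5):
  R_A = Pb²(3a+b)/L³ = 5·(24/5)²·(3·(16/5)+(24/5))/8³ = 81/25 kN
  M_A = Pab²/L² = 5·(16/5)·(24/5)²/8² = 144/25 kN·m
  R_B = Pa²(a+3b)/L³ = 5·(16/5)²·((16/5)+3·(24/5))/8³ = 44/25 kN
  M_B = -Pa²b/L² = -5·(16/5)²·(24/5)/8² = -96/25 kN·m
Superposition: R_A = 13823/200 kN, M_A = 14039/150 kN·m, R_B = 15177/200 kN, M_B = -15101/150 kN·m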